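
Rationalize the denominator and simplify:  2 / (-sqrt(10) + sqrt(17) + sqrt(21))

(-14*sqrt(10) + 3*sqrt(21) + 7*sqrt(17) + sqrt(3570))/161

Group as (sqrt(17) + sqrt(21)) - sqrt(10); multiply by (sqrt(17) + sqrt(21)) + sqrt(10), then rationalise the remaining surd.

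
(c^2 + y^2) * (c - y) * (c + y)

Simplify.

(c+y)(c-y) = c^2 - y^2; continue pairing.

c^4 - y^4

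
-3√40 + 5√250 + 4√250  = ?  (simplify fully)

39*√10

3√40 = 6*√10; 5√250 = 25*√10; 4√250 = 20*√10
Combine: (-6 + 25 + 20)·√10 = 39*√10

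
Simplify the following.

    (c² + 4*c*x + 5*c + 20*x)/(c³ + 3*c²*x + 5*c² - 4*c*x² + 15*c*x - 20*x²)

Factor: c² + 4*c*x + 5*c + 20*x = (c + 4*x)·(c + 5);  c³ + 3*c²*x + 5*c² - 4*c*x² + 15*c*x - 20*x² = (c + 4*x)·(c + 5)·(c - x)
Cancel the common factors (c + 5), (c + 4*x).

-1/(-c + x)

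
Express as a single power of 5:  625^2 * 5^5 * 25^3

5^19

625^2 = 5^8; 5^5 = 5^5; 25^3 = 5^6
Combine exponents: 5^19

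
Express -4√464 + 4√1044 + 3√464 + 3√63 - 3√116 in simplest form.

9*√7 + 14*√29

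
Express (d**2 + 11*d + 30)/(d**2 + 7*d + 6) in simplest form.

Factor: d**2 + 11*d + 30 = (d + 6)*(d + 5);  d**2 + 7*d + 6 = (d + 1)*(d + 6)
Cancel the common factor (d + 6).

(d + 5)/(d + 1)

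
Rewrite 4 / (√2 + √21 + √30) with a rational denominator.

Group as (√21 + √30) + √2; multiply by (√21 + √30) - √2, then rationalise the remaining surd.

(-48*√35 - 28*√30 + 44*√21 + 196*√2)/119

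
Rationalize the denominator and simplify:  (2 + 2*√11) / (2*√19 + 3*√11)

Multiply numerator and denominator by -2*√19 + 3*√11.
Denominator becomes 23; numerator becomes -4*√209 - 4*√19 + 6*√11 + 66.

(-4*√209 - 4*√19 + 6*√11 + 66)/23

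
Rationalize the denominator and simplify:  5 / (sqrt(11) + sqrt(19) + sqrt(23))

Group as (sqrt(11) + sqrt(23)) + sqrt(19); multiply by (sqrt(11) + sqrt(23)) - sqrt(19), then rationalise the remaining surd.

(-10*sqrt(4807) + 35*sqrt(23) + 75*sqrt(19) + 155*sqrt(11))/787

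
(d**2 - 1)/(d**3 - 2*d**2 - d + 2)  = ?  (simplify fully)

1/(d - 2)

Factor: d**2 - 1 = (d - 1)*(d + 1);  d**3 - 2*d**2 - d + 2 = (d - 1)*(d + 1)*(d - 2)
Cancel the common factors (d - 1), (d + 1).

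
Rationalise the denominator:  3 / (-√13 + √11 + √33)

(-93*√13 - 27*√33 + 105*√11 + 66*√39)/491

Group as (√11 + √33) - √13; multiply by (√11 + √33) + √13, then rationalise the remaining surd.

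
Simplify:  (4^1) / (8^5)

4^1 = 2^2; 8^5 = 2^15
Combine exponents: 2^(-13)

2^(-13)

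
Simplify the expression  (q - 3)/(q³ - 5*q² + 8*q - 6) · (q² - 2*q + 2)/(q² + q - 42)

Factor: q³ - 5*q² + 8*q - 6 = (q - 3)·(q² - 2*q + 2);  q² + q - 42 = (q - 6)·(q + 7)
Cancel the common factors (q² - 2*q + 2), (q - 3).

1/(q² + q - 42)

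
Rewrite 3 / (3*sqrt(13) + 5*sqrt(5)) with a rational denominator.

Multiply numerator and denominator by -5*sqrt(5) + 3*sqrt(13).
Denominator becomes -8; numerator becomes -15*sqrt(5) + 9*sqrt(13).

(-9*sqrt(13) + 15*sqrt(5))/8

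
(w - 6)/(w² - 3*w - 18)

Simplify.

1/(w + 3)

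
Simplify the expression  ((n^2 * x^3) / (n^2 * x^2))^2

Inside the bracket: x^1
Raise to the power 2: x^2

x^2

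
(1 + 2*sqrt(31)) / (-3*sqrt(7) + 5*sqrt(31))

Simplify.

Multiply numerator and denominator by 3*sqrt(7) + 5*sqrt(31).
Denominator becomes 712; numerator becomes 3*sqrt(7) + 5*sqrt(31) + 6*sqrt(217) + 310.

(3*sqrt(7) + 5*sqrt(31) + 6*sqrt(217) + 310)/712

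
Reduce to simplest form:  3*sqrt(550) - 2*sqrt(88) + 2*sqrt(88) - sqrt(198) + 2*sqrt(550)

22*sqrt(22)

3*sqrt(550) = 15*sqrt(22); 2*sqrt(88) = 4*sqrt(22); 2*sqrt(88) = 4*sqrt(22); sqrt(198) = 3*sqrt(22); 2*sqrt(550) = 10*sqrt(22)
Combine: (15 - 4 + 4 - 3 + 10)·sqrt(22) = 22*sqrt(22)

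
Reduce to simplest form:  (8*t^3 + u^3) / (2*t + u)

4*t^2 - 2*t*u + u^2

Apply the sum-of-cubes factorisation and cancel (2*t + u).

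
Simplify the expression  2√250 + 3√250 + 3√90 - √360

2√250 = 10*√10; 3√250 = 15*√10; 3√90 = 9*√10; √360 = 6*√10
Combine: (10 + 15 + 9 - 6)·√10 = 28*√10

28*√10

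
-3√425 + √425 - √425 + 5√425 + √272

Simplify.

3√425 = 15*√17; √425 = 5*√17; √425 = 5*√17; 5√425 = 25*√17; √272 = 4*√17
Combine: (-15 + 5 - 5 + 25 + 4)·√17 = 14*√17

14*√17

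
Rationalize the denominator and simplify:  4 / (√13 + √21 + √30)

(-6*√910 + 4*√30 + 22*√21 + 38*√13)/269

Group as (√13 + √30) + √21; multiply by (√13 + √30) - √21, then rationalise the remaining surd.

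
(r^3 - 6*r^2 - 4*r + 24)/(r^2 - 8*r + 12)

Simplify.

Factor: r^3 - 6*r^2 - 4*r + 24 = (r - 6)*(r - 2)*(r + 2);  r^2 - 8*r + 12 = (r - 2)*(r - 6)
Cancel the common factors (r - 6), (r - 2).

r + 2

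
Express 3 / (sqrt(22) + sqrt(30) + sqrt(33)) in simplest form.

(-396*sqrt(5) + 57*sqrt(33) + 75*sqrt(30) + 123*sqrt(22))/2279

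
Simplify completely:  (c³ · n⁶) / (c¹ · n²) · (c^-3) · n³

n⁷/c

Quotient: c² · n⁴
Multiply by (c^-3) · n³: add exponents.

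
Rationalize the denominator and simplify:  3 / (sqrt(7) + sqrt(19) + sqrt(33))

(-2*sqrt(4389) - 7*sqrt(33) + 21*sqrt(19) + 45*sqrt(7))/161

Group as (sqrt(7) + sqrt(33)) + sqrt(19); multiply by (sqrt(7) + sqrt(33)) - sqrt(19), then rationalise the remaining surd.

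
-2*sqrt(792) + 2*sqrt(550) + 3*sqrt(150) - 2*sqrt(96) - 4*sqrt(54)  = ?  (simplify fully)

-5*sqrt(6) - 2*sqrt(22)

2*sqrt(792) = 12*sqrt(22); 2*sqrt(550) = 10*sqrt(22); 3*sqrt(150) = 15*sqrt(6); 2*sqrt(96) = 8*sqrt(6); 4*sqrt(54) = 12*sqrt(6)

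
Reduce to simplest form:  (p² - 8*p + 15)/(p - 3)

p - 5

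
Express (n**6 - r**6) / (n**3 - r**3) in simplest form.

Factor n**6 - r**6 and cancel (n**3 - r**3).

n**3 + r**3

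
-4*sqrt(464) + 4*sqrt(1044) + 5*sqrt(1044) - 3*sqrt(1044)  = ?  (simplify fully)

20*sqrt(29)

4*sqrt(464) = 16*sqrt(29); 4*sqrt(1044) = 24*sqrt(29); 5*sqrt(1044) = 30*sqrt(29); 3*sqrt(1044) = 18*sqrt(29)
Combine: (-16 + 24 + 30 - 18)·sqrt(29) = 20*sqrt(29)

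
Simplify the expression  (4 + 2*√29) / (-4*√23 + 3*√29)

(-8*√667 - 174 - 16*√23 - 12*√29)/107

Multiply numerator and denominator by 3*√29 + 4*√23.
Denominator becomes -107; numerator becomes 12*√29 + 16*√23 + 174 + 8*√667.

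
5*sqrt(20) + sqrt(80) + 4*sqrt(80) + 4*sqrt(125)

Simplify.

5*sqrt(20) = 10*sqrt(5); sqrt(80) = 4*sqrt(5); 4*sqrt(80) = 16*sqrt(5); 4*sqrt(125) = 20*sqrt(5)
Combine: (10 + 4 + 16 + 20)·sqrt(5) = 50*sqrt(5)

50*sqrt(5)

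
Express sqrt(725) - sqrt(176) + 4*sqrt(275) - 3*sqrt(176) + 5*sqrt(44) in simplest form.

5*sqrt(29) + 14*sqrt(11)

sqrt(725) = 5*sqrt(29); sqrt(176) = 4*sqrt(11); 4*sqrt(275) = 20*sqrt(11); 3*sqrt(176) = 12*sqrt(11); 5*sqrt(44) = 10*sqrt(11)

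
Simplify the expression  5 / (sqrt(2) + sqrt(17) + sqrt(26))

Group as (sqrt(17) + sqrt(26)) + sqrt(2); multiply by (sqrt(17) + sqrt(26)) - sqrt(2), then rationalise the remaining surd.

(-20*sqrt(221) - 35*sqrt(26) + 55*sqrt(17) + 205*sqrt(2))/87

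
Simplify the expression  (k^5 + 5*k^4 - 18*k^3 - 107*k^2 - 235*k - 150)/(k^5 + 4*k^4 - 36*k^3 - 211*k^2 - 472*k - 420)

(k^2 - 4*k - 5)/(k^2 - 5*k - 14)

Factor: k^5 + 5*k^4 - 18*k^3 - 107*k^2 - 235*k - 150 = (k + 6)*(k - 5)*(k^2 + 3*k + 5)*(k + 1);  k^5 + 4*k^4 - 36*k^3 - 211*k^2 - 472*k - 420 = (k^2 + 3*k + 5)*(k + 2)*(k - 7)*(k + 6)
Cancel the common factors (k^2 + 3*k + 5), (k + 6).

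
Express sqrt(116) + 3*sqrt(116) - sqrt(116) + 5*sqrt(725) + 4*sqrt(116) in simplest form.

39*sqrt(29)

sqrt(116) = 2*sqrt(29); 3*sqrt(116) = 6*sqrt(29); sqrt(116) = 2*sqrt(29); 5*sqrt(725) = 25*sqrt(29); 4*sqrt(116) = 8*sqrt(29)
Combine: (2 + 6 - 2 + 25 + 8)·sqrt(29) = 39*sqrt(29)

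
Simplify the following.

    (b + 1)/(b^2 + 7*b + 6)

Factor: b^2 + 7*b + 6 = (b + 1)*(b + 6)
Cancel the common factor (b + 1).

1/(b + 6)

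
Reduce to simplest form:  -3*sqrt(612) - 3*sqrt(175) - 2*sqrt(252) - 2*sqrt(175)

-37*sqrt(7) - 18*sqrt(17)

3*sqrt(612) = 18*sqrt(17); 3*sqrt(175) = 15*sqrt(7); 2*sqrt(252) = 12*sqrt(7); 2*sqrt(175) = 10*sqrt(7)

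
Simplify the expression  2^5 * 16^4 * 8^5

2^36

2^5 = 2^5; 16^4 = 2^16; 8^5 = 2^15
Combine exponents: 2^36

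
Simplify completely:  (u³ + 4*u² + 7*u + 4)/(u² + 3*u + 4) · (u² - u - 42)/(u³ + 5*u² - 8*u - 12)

Factor: u³ + 4*u² + 7*u + 4 = (u + 1)·(u² + 3*u + 4);  u² - u - 42 = (u + 6)·(u - 7);  u³ + 5*u² - 8*u - 12 = (u + 1)·(u + 6)·(u - 2)
Cancel the common factors (u² + 3*u + 4), (u + 6), (u + 1).

(u - 7)/(u - 2)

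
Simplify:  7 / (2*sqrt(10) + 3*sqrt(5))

Multiply numerator and denominator by -3*sqrt(5) + 2*sqrt(10).
Denominator becomes -5; numerator becomes -21*sqrt(5) + 14*sqrt(10).

(-14*sqrt(10) + 21*sqrt(5))/5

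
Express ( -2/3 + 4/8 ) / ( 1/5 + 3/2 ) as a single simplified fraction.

Numerator: -2/3 + 4/8 = -1/6
Denominator: 1/5 + 3/2 = 17/10
Divide: (-1/6) · (10/17) = -5/51

-5/51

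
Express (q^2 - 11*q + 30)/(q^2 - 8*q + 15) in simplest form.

(q - 6)/(q - 3)

Factor: q^2 - 11*q + 30 = (q - 6)*(q - 5);  q^2 - 8*q + 15 = (q - 5)*(q - 3)
Cancel the common factor (q - 5).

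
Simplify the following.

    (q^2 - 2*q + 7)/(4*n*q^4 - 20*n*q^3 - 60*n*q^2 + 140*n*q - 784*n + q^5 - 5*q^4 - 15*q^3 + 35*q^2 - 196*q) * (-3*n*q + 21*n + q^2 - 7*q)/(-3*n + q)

1/(4*n*q + 16*n + q^2 + 4*q)

Factor: 4*n*q^4 - 20*n*q^3 - 60*n*q^2 + 140*n*q - 784*n + q^5 - 5*q^4 - 15*q^3 + 35*q^2 - 196*q = (q^2 - 2*q + 7)*(4*n + q)*(q + 4)*(q - 7);  -3*n*q + 21*n + q^2 - 7*q = (q - 7)*(-3*n + q)
Cancel the common factors (q^2 - 2*q + 7), (-3*n + q), (q - 7).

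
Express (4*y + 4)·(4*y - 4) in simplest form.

16*y² - 16

Product of conjugates: (P+Q)(P-Q) = P^2 - Q^2.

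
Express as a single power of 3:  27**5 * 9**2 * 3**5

3**24

27**5 = 3**15; 9**2 = 3**4; 3**5 = 3**5
Combine exponents: 3**24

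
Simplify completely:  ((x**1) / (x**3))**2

Inside the bracket: (x**-2)
Raise to the power 2: (x**-4)

x**(-4)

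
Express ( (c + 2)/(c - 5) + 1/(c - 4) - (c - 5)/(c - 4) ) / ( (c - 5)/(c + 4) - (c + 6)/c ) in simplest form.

Numerator: (c + 2)/(c - 5) + 1/(c - 4) - (c - 5)/(c - 4) = (9*c - 38)/(c² - 9*c + 20)
Denominator: (c - 5)/(c + 4) - (c + 6)/c = (-15*c - 24)/(c² + 4*c)
Divide: ((9*c - 38)/(c² - 9*c + 20)) · ((c² + 4*c)/(-15*c - 24)) = (-9*c³ + 2*c² + 152*c)/(15*c³ - 111*c² + 84*c + 480)

(-9*c³ + 2*c² + 152*c)/(15*c³ - 111*c² + 84*c + 480)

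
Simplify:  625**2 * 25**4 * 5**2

625**2 = 5**8; 25**4 = 5**8; 5**2 = 5**2
Combine exponents: 5**18

5**18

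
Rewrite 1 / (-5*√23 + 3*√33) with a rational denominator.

(-5*√23 - 3*√33)/278

Multiply numerator and denominator by 3*√33 + 5*√23.
Denominator becomes -278; numerator becomes 3*√33 + 5*√23.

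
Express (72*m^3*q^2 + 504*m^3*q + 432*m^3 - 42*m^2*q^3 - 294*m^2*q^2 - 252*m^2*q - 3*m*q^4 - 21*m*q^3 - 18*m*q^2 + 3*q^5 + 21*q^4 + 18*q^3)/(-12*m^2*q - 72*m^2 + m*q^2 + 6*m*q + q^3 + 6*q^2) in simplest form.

Factor: 72*m^3*q^2 + 504*m^3*q + 432*m^3 - 42*m^2*q^3 - 294*m^2*q^2 - 252*m^2*q - 3*m*q^4 - 21*m*q^3 - 18*m*q^2 + 3*q^5 + 21*q^4 + 18*q^3 = 3*(-2*m + q)*(-3*m + q)*(q + 6)*(q + 1)*(4*m + q);  -12*m^2*q - 72*m^2 + m*q^2 + 6*m*q + q^3 + 6*q^2 = (4*m + q)*(q + 6)*(-3*m + q)
Cancel the common factors (q + 6), (-3*m + q), (4*m + q).

-6*m*q - 6*m + 3*q^2 + 3*q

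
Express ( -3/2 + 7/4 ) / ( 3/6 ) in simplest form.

1/2

Numerator: -3/2 + 7/4 = 1/4
Denominator: 3/6 = 1/2
Divide: (1/4) · (2) = 1/2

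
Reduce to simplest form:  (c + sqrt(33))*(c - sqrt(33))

c^2 - 33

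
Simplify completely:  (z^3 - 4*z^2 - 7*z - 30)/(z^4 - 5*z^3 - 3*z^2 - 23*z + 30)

Factor: z^3 - 4*z^2 - 7*z - 30 = (z - 6)*(z^2 + 2*z + 5);  z^4 - 5*z^3 - 3*z^2 - 23*z + 30 = (z^2 + 2*z + 5)*(z - 6)*(z - 1)
Cancel the common factors (z^2 + 2*z + 5), (z - 6).

1/(z - 1)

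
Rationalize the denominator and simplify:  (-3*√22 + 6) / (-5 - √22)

-32 + 7*√22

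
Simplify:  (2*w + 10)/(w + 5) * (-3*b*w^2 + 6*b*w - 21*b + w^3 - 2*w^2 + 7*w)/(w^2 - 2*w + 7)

-6*b + 2*w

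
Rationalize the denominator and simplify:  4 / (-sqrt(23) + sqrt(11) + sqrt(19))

Group as (sqrt(11) + sqrt(19)) - sqrt(23); multiply by (sqrt(11) + sqrt(19)) + sqrt(23), then rationalise the remaining surd.

(-28*sqrt(23) + 60*sqrt(19) + 124*sqrt(11) + 8*sqrt(4807))/787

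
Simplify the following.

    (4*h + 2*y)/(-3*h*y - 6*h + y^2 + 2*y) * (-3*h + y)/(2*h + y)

2/(y + 2)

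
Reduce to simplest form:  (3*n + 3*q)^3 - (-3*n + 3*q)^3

54*n*(n^2 + 3*q^2)

Binomially expand both and collect terms in (3*q), (3*n).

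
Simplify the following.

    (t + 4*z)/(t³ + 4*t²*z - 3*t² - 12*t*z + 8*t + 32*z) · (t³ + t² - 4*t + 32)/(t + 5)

Factor: t³ + 4*t²*z - 3*t² - 12*t*z + 8*t + 32*z = (t + 4*z)·(t² - 3*t + 8);  t³ + t² - 4*t + 32 = (t² - 3*t + 8)·(t + 4)
Cancel the common factors (t² - 3*t + 8), (t + 4*z).

(t + 4)/(t + 5)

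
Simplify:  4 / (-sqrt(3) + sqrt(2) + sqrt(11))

(-12*sqrt(2) - 2*sqrt(66) + 10*sqrt(3) + 6*sqrt(11))/3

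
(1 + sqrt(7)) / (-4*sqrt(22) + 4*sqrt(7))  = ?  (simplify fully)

(-sqrt(154) - 7 - sqrt(22) - sqrt(7))/60

Multiply numerator and denominator by 4*sqrt(7) + 4*sqrt(22).
Denominator becomes -240; numerator becomes 4*sqrt(7) + 4*sqrt(22) + 28 + 4*sqrt(154).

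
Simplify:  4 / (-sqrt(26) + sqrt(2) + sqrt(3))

(-84*sqrt(26) - 100*sqrt(3) - 108*sqrt(2) - 16*sqrt(39))/417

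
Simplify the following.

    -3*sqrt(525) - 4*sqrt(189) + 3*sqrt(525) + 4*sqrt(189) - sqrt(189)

-3*sqrt(21)

3*sqrt(525) = 15*sqrt(21); 4*sqrt(189) = 12*sqrt(21); 3*sqrt(525) = 15*sqrt(21); 4*sqrt(189) = 12*sqrt(21); sqrt(189) = 3*sqrt(21)
Combine: (-15 - 12 + 15 + 12 - 3)·sqrt(21) = -3*sqrt(21)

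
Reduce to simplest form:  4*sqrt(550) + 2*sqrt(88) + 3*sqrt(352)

36*sqrt(22)

4*sqrt(550) = 20*sqrt(22); 2*sqrt(88) = 4*sqrt(22); 3*sqrt(352) = 12*sqrt(22)
Combine: (20 + 4 + 12)·sqrt(22) = 36*sqrt(22)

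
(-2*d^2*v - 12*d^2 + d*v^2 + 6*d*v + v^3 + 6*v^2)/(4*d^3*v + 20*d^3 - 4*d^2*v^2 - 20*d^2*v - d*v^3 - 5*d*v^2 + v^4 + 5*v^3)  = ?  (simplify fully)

Factor: -2*d^2*v - 12*d^2 + d*v^2 + 6*d*v + v^3 + 6*v^2 = (-d + v)*(2*d + v)*(v + 6);  4*d^3*v + 20*d^3 - 4*d^2*v^2 - 20*d^2*v - d*v^3 - 5*d*v^2 + v^4 + 5*v^3 = (2*d + v)*(-2*d + v)*(-d + v)*(v + 5)
Cancel the common factors (2*d + v), (-d + v).

(v + 6)/(-2*d*v - 10*d + v^2 + 5*v)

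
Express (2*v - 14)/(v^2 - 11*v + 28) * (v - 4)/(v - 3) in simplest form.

Factor: 2*v - 14 = 2*(v - 7);  v^2 - 11*v + 28 = (v - 7)*(v - 4)
Cancel the common factors (v - 7), (v - 4).

2/(v - 3)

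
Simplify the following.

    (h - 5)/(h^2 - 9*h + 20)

1/(h - 4)

Factor: h^2 - 9*h + 20 = (h - 4)*(h - 5)
Cancel the common factor (h - 5).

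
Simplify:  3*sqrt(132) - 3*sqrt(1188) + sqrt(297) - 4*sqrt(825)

3*sqrt(132) = 6*sqrt(33); 3*sqrt(1188) = 18*sqrt(33); sqrt(297) = 3*sqrt(33); 4*sqrt(825) = 20*sqrt(33)
Combine: (6 - 18 + 3 - 20)·sqrt(33) = -29*sqrt(33)

-29*sqrt(33)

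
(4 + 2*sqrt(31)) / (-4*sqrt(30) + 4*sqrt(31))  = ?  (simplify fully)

Multiply numerator and denominator by 4*sqrt(30) + 4*sqrt(31).
Denominator becomes 16; numerator becomes 16*sqrt(30) + 16*sqrt(31) + 8*sqrt(930) + 248.

(2*sqrt(30) + 2*sqrt(31) + sqrt(930) + 31)/2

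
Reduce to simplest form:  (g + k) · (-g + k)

(k+g)(k-g) = -g² + k².

-g² + k²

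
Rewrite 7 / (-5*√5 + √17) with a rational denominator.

Multiply numerator and denominator by √17 + 5*√5.
Denominator becomes -108; numerator becomes 7*√17 + 35*√5.

(-35*√5 - 7*√17)/108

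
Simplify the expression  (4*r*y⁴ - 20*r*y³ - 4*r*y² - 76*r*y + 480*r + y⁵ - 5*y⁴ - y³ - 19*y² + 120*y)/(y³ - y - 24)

Factor: 4*r*y⁴ - 20*r*y³ - 4*r*y² - 76*r*y + 480*r + y⁵ - 5*y⁴ - y³ - 19*y² + 120*y = (y - 5)·(4*r + y)·(y - 3)·(y² + 3*y + 8);  y³ - y - 24 = (y² + 3*y + 8)·(y - 3)
Cancel the common factors (y² + 3*y + 8), (y - 3).

4*r*y - 20*r + y² - 5*y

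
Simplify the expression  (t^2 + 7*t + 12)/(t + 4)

t + 3

Factor: t^2 + 7*t + 12 = (t + 3)*(t + 4)
Cancel the common factor (t + 4).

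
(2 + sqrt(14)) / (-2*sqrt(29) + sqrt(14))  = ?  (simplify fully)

Multiply numerator and denominator by sqrt(14) + 2*sqrt(29).
Denominator becomes -102; numerator becomes 2*sqrt(14) + 14 + 4*sqrt(29) + 2*sqrt(406).

(-sqrt(406) - 2*sqrt(29) - 7 - sqrt(14))/51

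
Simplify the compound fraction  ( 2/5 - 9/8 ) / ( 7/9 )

Numerator: 2/5 - 9/8 = -29/40
Denominator: 7/9 = 7/9
Divide: (-29/40) · (9/7) = -261/280

-261/280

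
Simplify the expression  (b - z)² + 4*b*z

Expanding gives b² + 2*b*z + z², a perfect square.

(b + z)²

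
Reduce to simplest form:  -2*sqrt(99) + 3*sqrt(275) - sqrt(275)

4*sqrt(11)

2*sqrt(99) = 6*sqrt(11); 3*sqrt(275) = 15*sqrt(11); sqrt(275) = 5*sqrt(11)
Combine: (-6 + 15 - 5)·sqrt(11) = 4*sqrt(11)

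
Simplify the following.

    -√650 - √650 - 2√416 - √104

√650 = 5*√26; √650 = 5*√26; 2√416 = 8*√26; √104 = 2*√26
Combine: (-5 - 5 - 8 - 2)·√26 = -20*√26

-20*√26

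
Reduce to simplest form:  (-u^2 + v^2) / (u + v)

-u + v

Difference of squares: factor out (u + v).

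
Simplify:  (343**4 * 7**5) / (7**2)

343**4 = 7**12; 7**5 = 7**5; 7**2 = 7**2
Combine exponents: 7**15

7**15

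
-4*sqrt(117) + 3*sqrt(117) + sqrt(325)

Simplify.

4*sqrt(117) = 12*sqrt(13); 3*sqrt(117) = 9*sqrt(13); sqrt(325) = 5*sqrt(13)
Combine: (-12 + 9 + 5)·sqrt(13) = 2*sqrt(13)

2*sqrt(13)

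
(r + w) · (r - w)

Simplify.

Telescope via difference of squares: (r+w)(r-w) = r² - w².

r² - w²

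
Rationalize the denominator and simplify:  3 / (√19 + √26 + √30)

(-12*√3705 + 45*√30 + 69*√26 + 111*√19)/1751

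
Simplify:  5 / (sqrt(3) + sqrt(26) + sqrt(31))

Group as (sqrt(3) + sqrt(26)) + sqrt(31); multiply by (sqrt(3) + sqrt(26)) - sqrt(31), then rationalise the remaining surd.

(-5*sqrt(2418) - 5*sqrt(31) + 20*sqrt(26) + 135*sqrt(3))/154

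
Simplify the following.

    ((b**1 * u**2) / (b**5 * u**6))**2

Inside the bracket: (b**-4) * (u**-4)
Raise to the power 2: (b**-8) * (u**-8)

1/(b**8*u**8)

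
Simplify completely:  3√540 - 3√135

9*√15

3√540 = 18*√15; 3√135 = 9*√15
Combine: (18 - 9)·√15 = 9*√15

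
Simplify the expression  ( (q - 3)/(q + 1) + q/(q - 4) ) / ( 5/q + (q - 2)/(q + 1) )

(2*q³ - 6*q² + 12*q)/(q³ - q² - 7*q - 20)

Numerator: (q - 3)/(q + 1) + q/(q - 4) = (2*q² - 6*q + 12)/(q² - 3*q - 4)
Denominator: 5/q + (q - 2)/(q + 1) = (q² + 3*q + 5)/(q² + q)
Divide: ((2*q² - 6*q + 12)/(q² - 3*q - 4)) · ((q² + q)/(q² + 3*q + 5)) = (2*q³ - 6*q² + 12*q)/(q³ - q² - 7*q - 20)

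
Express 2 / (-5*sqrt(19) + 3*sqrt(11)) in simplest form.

Multiply numerator and denominator by 3*sqrt(11) + 5*sqrt(19).
Denominator becomes -376; numerator becomes 6*sqrt(11) + 10*sqrt(19).

(-5*sqrt(19) - 3*sqrt(11))/188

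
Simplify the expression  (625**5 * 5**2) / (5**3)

625**5 = 5**20; 5**2 = 5**2; 5**3 = 5**3
Combine exponents: 5**19

5**19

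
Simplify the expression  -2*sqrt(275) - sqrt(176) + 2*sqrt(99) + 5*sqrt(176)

2*sqrt(275) = 10*sqrt(11); sqrt(176) = 4*sqrt(11); 2*sqrt(99) = 6*sqrt(11); 5*sqrt(176) = 20*sqrt(11)
Combine: (-10 - 4 + 6 + 20)·sqrt(11) = 12*sqrt(11)

12*sqrt(11)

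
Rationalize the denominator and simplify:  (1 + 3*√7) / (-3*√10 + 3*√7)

Multiply numerator and denominator by 3*√7 + 3*√10.
Denominator becomes -27; numerator becomes 3*√7 + 3*√10 + 63 + 9*√70.

(-3*√70 - 21 - √10 - √7)/9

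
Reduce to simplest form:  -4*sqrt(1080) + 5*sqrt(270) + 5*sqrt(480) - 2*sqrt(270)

4*sqrt(1080) = 24*sqrt(30); 5*sqrt(270) = 15*sqrt(30); 5*sqrt(480) = 20*sqrt(30); 2*sqrt(270) = 6*sqrt(30)
Combine: (-24 + 15 + 20 - 6)·sqrt(30) = 5*sqrt(30)

5*sqrt(30)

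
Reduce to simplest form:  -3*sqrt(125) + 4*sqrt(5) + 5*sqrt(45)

3*sqrt(125) = 15*sqrt(5); 4*sqrt(5) = 4*sqrt(5); 5*sqrt(45) = 15*sqrt(5)
Combine: (-15 + 4 + 15)·sqrt(5) = 4*sqrt(5)

4*sqrt(5)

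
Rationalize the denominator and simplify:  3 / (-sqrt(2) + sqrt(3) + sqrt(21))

Group as (sqrt(3) + sqrt(21)) - sqrt(2); multiply by (sqrt(3) + sqrt(21)) + sqrt(2), then rationalise the remaining surd.

(-30*sqrt(3) - 9*sqrt(14) + 33*sqrt(2) + 24*sqrt(21))/116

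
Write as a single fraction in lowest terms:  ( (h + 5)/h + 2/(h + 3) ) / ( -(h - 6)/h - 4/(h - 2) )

Numerator: (h + 5)/h + 2/(h + 3) = (h^2 + 10*h + 15)/(h^2 + 3*h)
Denominator: -(h - 6)/h - 4/(h - 2) = (-h^2 + 4*h - 12)/(h^2 - 2*h)
Divide: ((h^2 + 10*h + 15)/(h^2 + 3*h)) · ((h^2 - 2*h)/(-h^2 + 4*h - 12)) = (-h^3 - 8*h^2 + 5*h + 30)/(h^3 - h^2 + 36)

(-h^3 - 8*h^2 + 5*h + 30)/(h^3 - h^2 + 36)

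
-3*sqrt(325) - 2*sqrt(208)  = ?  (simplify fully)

3*sqrt(325) = 15*sqrt(13); 2*sqrt(208) = 8*sqrt(13)
Combine: (-15 - 8)·sqrt(13) = -23*sqrt(13)

-23*sqrt(13)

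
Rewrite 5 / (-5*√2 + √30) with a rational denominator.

(-5*√2 - √30)/4

Multiply numerator and denominator by √30 + 5*√2.
Denominator becomes -20; numerator becomes 5*√30 + 25*√2.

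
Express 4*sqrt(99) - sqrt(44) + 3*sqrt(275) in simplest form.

25*sqrt(11)

4*sqrt(99) = 12*sqrt(11); sqrt(44) = 2*sqrt(11); 3*sqrt(275) = 15*sqrt(11)
Combine: (12 - 2 + 15)·sqrt(11) = 25*sqrt(11)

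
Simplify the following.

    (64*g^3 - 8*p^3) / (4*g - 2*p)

16*g^2 + 8*g*p + 4*p^2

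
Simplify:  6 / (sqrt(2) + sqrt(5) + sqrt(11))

(-sqrt(110) - 2*sqrt(11) + 4*sqrt(5) + 7*sqrt(2))/2

Group as (sqrt(2) + sqrt(5)) + sqrt(11); multiply by (sqrt(2) + sqrt(5)) - sqrt(11), then rationalise the remaining surd.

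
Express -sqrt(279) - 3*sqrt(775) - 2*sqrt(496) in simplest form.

sqrt(279) = 3*sqrt(31); 3*sqrt(775) = 15*sqrt(31); 2*sqrt(496) = 8*sqrt(31)
Combine: (-3 - 15 - 8)·sqrt(31) = -26*sqrt(31)

-26*sqrt(31)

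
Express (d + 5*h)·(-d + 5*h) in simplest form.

-d² + 25*h²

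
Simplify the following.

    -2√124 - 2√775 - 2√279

2√124 = 4*√31; 2√775 = 10*√31; 2√279 = 6*√31
Combine: (-4 - 10 - 6)·√31 = -20*√31

-20*√31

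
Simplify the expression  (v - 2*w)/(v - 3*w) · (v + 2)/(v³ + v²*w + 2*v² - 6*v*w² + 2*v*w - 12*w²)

1/(v² - 9*w²)

Factor: v³ + v²*w + 2*v² - 6*v*w² + 2*v*w - 12*w² = (v + 3*w)·(v - 2*w)·(v + 2)
Cancel the common factors (v + 2), (v - 2*w).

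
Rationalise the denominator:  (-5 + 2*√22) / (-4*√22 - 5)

(-67 + 10*√22)/109

Multiply numerator and denominator by -5 + 4*√22.
Denominator becomes -327; numerator becomes -30*√22 + 201.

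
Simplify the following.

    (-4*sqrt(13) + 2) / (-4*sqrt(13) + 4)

(sqrt(13) + 25)/24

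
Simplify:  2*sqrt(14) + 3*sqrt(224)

2*sqrt(14) = 2*sqrt(14); 3*sqrt(224) = 12*sqrt(14)
Combine: (2 + 12)·sqrt(14) = 14*sqrt(14)

14*sqrt(14)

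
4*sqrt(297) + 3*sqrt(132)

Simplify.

18*sqrt(33)

4*sqrt(297) = 12*sqrt(33); 3*sqrt(132) = 6*sqrt(33)
Combine: (12 + 6)·sqrt(33) = 18*sqrt(33)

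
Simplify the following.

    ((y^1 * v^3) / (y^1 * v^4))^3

Inside the bracket: (v^-1)
Raise to the power 3: (v^-3)

v^(-3)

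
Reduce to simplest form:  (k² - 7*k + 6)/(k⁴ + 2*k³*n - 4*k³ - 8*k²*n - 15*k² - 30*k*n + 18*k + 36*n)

1/(k² + 2*k*n + 3*k + 6*n)

Factor: k² - 7*k + 6 = (k - 6)·(k - 1);  k⁴ + 2*k³*n - 4*k³ - 8*k²*n - 15*k² - 30*k*n + 18*k + 36*n = (k - 1)·(k - 6)·(k + 3)·(k + 2*n)
Cancel the common factors (k - 6), (k - 1).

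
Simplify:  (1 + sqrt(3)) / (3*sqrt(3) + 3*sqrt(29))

Multiply numerator and denominator by -3*sqrt(29) + 3*sqrt(3).
Denominator becomes -234; numerator becomes -3*sqrt(87) - 3*sqrt(29) + 3*sqrt(3) + 9.

(-3 - sqrt(3) + sqrt(29) + sqrt(87))/78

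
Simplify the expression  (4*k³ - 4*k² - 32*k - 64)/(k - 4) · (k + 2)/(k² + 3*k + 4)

4*k + 8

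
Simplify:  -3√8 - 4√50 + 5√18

-11*√2

3√8 = 6*√2; 4√50 = 20*√2; 5√18 = 15*√2
Combine: (-6 - 20 + 15)·√2 = -11*√2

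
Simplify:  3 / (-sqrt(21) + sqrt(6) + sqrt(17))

(-3*sqrt(21) + 15*sqrt(17) + 48*sqrt(6) + 9*sqrt(238))/202

Group as (sqrt(6) + sqrt(17)) - sqrt(21); multiply by (sqrt(6) + sqrt(17)) + sqrt(21), then rationalise the remaining surd.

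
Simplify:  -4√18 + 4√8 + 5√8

4√18 = 12*√2; 4√8 = 8*√2; 5√8 = 10*√2
Combine: (-12 + 8 + 10)·√2 = 6*√2

6*√2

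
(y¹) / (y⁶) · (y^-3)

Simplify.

y^(-8)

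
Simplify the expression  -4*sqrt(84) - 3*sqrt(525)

-23*sqrt(21)

4*sqrt(84) = 8*sqrt(21); 3*sqrt(525) = 15*sqrt(21)
Combine: (-8 - 15)·sqrt(21) = -23*sqrt(21)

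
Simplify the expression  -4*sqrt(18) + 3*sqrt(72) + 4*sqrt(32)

22*sqrt(2)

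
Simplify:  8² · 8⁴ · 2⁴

8² = 2^6; 8⁴ = 2^12; 2⁴ = 2^4
Combine exponents: 2^22

2^22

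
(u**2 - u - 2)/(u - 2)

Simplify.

u + 1

Factor: u**2 - u - 2 = (u + 1)*(u - 2)
Cancel the common factor (u - 2).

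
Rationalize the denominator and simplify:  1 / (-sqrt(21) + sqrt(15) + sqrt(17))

Group as (sqrt(15) + sqrt(17)) - sqrt(21); multiply by (sqrt(15) + sqrt(17)) + sqrt(21), then rationalise the remaining surd.

(-11*sqrt(21) + 19*sqrt(17) + 23*sqrt(15) + 6*sqrt(595))/899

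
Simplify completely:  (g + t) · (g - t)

g² - t²

(g+t)(g-t) = g² - t².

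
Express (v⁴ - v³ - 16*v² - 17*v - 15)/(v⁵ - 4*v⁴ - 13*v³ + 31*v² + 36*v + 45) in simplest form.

Factor: v⁴ - v³ - 16*v² - 17*v - 15 = (v + 3)·(v - 5)·(v² + v + 1);  v⁵ - 4*v⁴ - 13*v³ + 31*v² + 36*v + 45 = (v² + v + 1)·(v + 3)·(v - 3)·(v - 5)
Cancel the common factors (v² + v + 1), (v + 3), (v - 5).

1/(v - 3)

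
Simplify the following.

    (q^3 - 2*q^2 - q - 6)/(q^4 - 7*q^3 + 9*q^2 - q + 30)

1/(q - 5)

Factor: q^3 - 2*q^2 - q - 6 = (q - 3)*(q^2 + q + 2);  q^4 - 7*q^3 + 9*q^2 - q + 30 = (q - 3)*(q^2 + q + 2)*(q - 5)
Cancel the common factors (q^2 + q + 2), (q - 3).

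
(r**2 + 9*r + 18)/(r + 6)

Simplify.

Factor: r**2 + 9*r + 18 = (r + 3)*(r + 6)
Cancel the common factor (r + 6).

r + 3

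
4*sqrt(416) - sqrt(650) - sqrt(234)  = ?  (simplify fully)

8*sqrt(26)

4*sqrt(416) = 16*sqrt(26); sqrt(650) = 5*sqrt(26); sqrt(234) = 3*sqrt(26)
Combine: (16 - 5 - 3)·sqrt(26) = 8*sqrt(26)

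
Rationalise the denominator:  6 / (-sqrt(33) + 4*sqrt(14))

Multiply numerator and denominator by sqrt(33) + 4*sqrt(14).
Denominator becomes 191; numerator becomes 6*sqrt(33) + 24*sqrt(14).

(6*sqrt(33) + 24*sqrt(14))/191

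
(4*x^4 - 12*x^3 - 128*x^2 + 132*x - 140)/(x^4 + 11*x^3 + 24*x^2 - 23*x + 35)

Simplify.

Factor: 4*x^4 - 12*x^3 - 128*x^2 + 132*x - 140 = 4*(x^2 - x + 1)*(x + 5)*(x - 7);  x^4 + 11*x^3 + 24*x^2 - 23*x + 35 = (x + 5)*(x + 7)*(x^2 - x + 1)
Cancel the common factors (x^2 - x + 1), (x + 5).

(4*x - 28)/(x + 7)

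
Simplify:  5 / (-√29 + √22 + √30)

Group as (√22 + √30) - √29; multiply by (√22 + √30) + √29, then rationalise the remaining surd.

(-115*√29 + 105*√30 + 185*√22 + 20*√4785)/2111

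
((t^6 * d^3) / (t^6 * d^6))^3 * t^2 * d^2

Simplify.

Inside the bracket: (d^-3)
Raise to the power 3: (d^-9)
Multiply by t^2 * d^2: add exponents.

t^2/d^7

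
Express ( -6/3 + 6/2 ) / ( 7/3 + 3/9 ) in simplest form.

Numerator: -6/3 + 6/2 = 1
Denominator: 7/3 + 3/9 = 8/3
Divide: (1) · (3/8) = 3/8

3/8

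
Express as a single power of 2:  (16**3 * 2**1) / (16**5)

2**(-7)

16**3 = 2**12; 2**1 = 2**1; 16**5 = 2**20
Combine exponents: 2**(-7)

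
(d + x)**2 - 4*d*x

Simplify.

(d - x)**2

After expansion: d**2 - 2*d*x + x**2 — a perfect-square trinomial.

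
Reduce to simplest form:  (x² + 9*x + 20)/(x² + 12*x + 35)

(x + 4)/(x + 7)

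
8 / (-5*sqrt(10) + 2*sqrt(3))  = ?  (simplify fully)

(-20*sqrt(10) - 8*sqrt(3))/119

Multiply numerator and denominator by 2*sqrt(3) + 5*sqrt(10).
Denominator becomes -238; numerator becomes 16*sqrt(3) + 40*sqrt(10).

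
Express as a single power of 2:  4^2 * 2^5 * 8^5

2^24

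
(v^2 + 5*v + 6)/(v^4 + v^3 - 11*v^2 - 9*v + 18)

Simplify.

Factor: v^2 + 5*v + 6 = (v + 2)*(v + 3);  v^4 + v^3 - 11*v^2 - 9*v + 18 = (v - 3)*(v - 1)*(v + 3)*(v + 2)
Cancel the common factors (v + 2), (v + 3).

1/(v^2 - 4*v + 3)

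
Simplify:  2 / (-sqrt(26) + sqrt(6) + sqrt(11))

(18*sqrt(26) + 42*sqrt(11) + 62*sqrt(6) + 8*sqrt(429))/183

Group as (sqrt(6) + sqrt(11)) - sqrt(26); multiply by (sqrt(6) + sqrt(11)) + sqrt(26), then rationalise the remaining surd.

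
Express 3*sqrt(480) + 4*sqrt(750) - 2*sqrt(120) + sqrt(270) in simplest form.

31*sqrt(30)

3*sqrt(480) = 12*sqrt(30); 4*sqrt(750) = 20*sqrt(30); 2*sqrt(120) = 4*sqrt(30); sqrt(270) = 3*sqrt(30)
Combine: (12 + 20 - 4 + 3)·sqrt(30) = 31*sqrt(30)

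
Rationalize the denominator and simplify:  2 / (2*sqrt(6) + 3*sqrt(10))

(-2*sqrt(6) + 3*sqrt(10))/33

Multiply numerator and denominator by -2*sqrt(6) + 3*sqrt(10).
Denominator becomes 66; numerator becomes -4*sqrt(6) + 6*sqrt(10).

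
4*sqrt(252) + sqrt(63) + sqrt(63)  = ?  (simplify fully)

4*sqrt(252) = 24*sqrt(7); sqrt(63) = 3*sqrt(7); sqrt(63) = 3*sqrt(7)
Combine: (24 + 3 + 3)·sqrt(7) = 30*sqrt(7)

30*sqrt(7)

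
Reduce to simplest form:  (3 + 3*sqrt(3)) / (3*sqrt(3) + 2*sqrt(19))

(-27 - 9*sqrt(3) + 6*sqrt(19) + 6*sqrt(57))/49

Multiply numerator and denominator by -2*sqrt(19) + 3*sqrt(3).
Denominator becomes -49; numerator becomes -6*sqrt(57) - 6*sqrt(19) + 9*sqrt(3) + 27.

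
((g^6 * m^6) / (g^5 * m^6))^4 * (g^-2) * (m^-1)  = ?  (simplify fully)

Inside the bracket: g^1
Raise to the power 4: g^4
Multiply by (g^-2) * (m^-1): add exponents.

g^2/m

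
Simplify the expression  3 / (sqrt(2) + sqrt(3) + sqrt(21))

Group as (sqrt(2) + sqrt(21)) + sqrt(3); multiply by (sqrt(2) + sqrt(21)) - sqrt(3), then rationalise the remaining surd.

(-30*sqrt(3) - 33*sqrt(2) + 9*sqrt(14) + 24*sqrt(21))/116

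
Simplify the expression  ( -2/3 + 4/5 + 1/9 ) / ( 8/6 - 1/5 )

Numerator: -2/3 + 4/5 + 1/9 = 11/45
Denominator: 8/6 - 1/5 = 17/15
Divide: (11/45) · (15/17) = 11/51

11/51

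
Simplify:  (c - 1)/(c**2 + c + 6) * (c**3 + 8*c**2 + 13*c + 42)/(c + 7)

Factor: c**3 + 8*c**2 + 13*c + 42 = (c + 7)*(c**2 + c + 6)
Cancel the common factors (c**2 + c + 6), (c + 7).

c - 1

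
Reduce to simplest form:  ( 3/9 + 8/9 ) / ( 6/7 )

77/54

Numerator: 3/9 + 8/9 = 11/9
Denominator: 6/7 = 6/7
Divide: (11/9) · (7/6) = 77/54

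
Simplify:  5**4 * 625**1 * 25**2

5**12

5**4 = 5**4; 625**1 = 5**4; 25**2 = 5**4
Combine exponents: 5**12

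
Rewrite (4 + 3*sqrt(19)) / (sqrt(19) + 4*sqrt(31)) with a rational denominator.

(-57 - 4*sqrt(19) + 16*sqrt(31) + 12*sqrt(589))/477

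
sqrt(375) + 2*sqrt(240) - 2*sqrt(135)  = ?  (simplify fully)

7*sqrt(15)

sqrt(375) = 5*sqrt(15); 2*sqrt(240) = 8*sqrt(15); 2*sqrt(135) = 6*sqrt(15)
Combine: (5 + 8 - 6)·sqrt(15) = 7*sqrt(15)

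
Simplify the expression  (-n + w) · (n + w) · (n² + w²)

Pair the conjugate factors: (w+n)(w-n) = -n² + w², then repeat with the next factor.

-n⁴ + w⁴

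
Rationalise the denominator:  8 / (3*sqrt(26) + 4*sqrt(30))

(-12*sqrt(26) + 16*sqrt(30))/123

Multiply numerator and denominator by -3*sqrt(26) + 4*sqrt(30).
Denominator becomes 246; numerator becomes -24*sqrt(26) + 32*sqrt(30).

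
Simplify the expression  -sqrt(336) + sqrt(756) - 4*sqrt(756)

-22*sqrt(21)

sqrt(336) = 4*sqrt(21); sqrt(756) = 6*sqrt(21); 4*sqrt(756) = 24*sqrt(21)
Combine: (-4 + 6 - 24)·sqrt(21) = -22*sqrt(21)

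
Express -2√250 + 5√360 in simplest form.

20*√10

2√250 = 10*√10; 5√360 = 30*√10
Combine: (-10 + 30)·√10 = 20*√10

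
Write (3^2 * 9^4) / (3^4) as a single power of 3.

3^6

3^2 = 3^2; 9^4 = 3^8; 3^4 = 3^4
Combine exponents: 3^6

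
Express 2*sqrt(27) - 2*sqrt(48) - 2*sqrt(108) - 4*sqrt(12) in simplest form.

-22*sqrt(3)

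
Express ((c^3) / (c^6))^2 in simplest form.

c^(-6)

Inside the bracket: (c^-3)
Raise to the power 2: (c^-6)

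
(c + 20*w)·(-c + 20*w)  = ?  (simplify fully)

-c² + 400*w²

Product of conjugates: (P+Q)(P-Q) = P^2 - Q^2.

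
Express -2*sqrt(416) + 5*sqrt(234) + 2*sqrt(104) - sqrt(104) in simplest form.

9*sqrt(26)

2*sqrt(416) = 8*sqrt(26); 5*sqrt(234) = 15*sqrt(26); 2*sqrt(104) = 4*sqrt(26); sqrt(104) = 2*sqrt(26)
Combine: (-8 + 15 + 4 - 2)·sqrt(26) = 9*sqrt(26)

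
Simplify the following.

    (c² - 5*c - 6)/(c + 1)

Factor: c² - 5*c - 6 = (c + 1)·(c - 6)
Cancel the common factor (c + 1).

c - 6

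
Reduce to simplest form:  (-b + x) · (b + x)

-b² + x²

(x+b)(x-b) = -b² + x².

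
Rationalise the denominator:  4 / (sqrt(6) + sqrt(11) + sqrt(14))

Group as (sqrt(6) + sqrt(14)) + sqrt(11); multiply by (sqrt(6) + sqrt(14)) - sqrt(11), then rationalise the remaining surd.

(-16*sqrt(231) + 12*sqrt(14) + 36*sqrt(11) + 76*sqrt(6))/255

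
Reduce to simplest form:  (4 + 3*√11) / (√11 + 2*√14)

(-33 - 4*√11 + 8*√14 + 6*√154)/45

Multiply numerator and denominator by -2*√14 + √11.
Denominator becomes -45; numerator becomes -6*√154 - 8*√14 + 4*√11 + 33.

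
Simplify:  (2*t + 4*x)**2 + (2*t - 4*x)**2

8*t**2 + 32*x**2

Write as f((2*t),(4*x)) + f((2*t),-(4*x)) and expand.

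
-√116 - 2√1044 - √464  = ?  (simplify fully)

-18*√29

√116 = 2*√29; 2√1044 = 12*√29; √464 = 4*√29
Combine: (-2 - 12 - 4)·√29 = -18*√29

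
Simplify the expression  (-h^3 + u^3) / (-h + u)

h^2 + h*u + u^2

Apply the difference-of-cubes factorisation and cancel (-h + u).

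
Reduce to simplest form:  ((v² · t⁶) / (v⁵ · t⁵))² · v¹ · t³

t⁵/v⁵

Inside the bracket: (v^-3) · t¹
Raise to the power 2: (v^-6) · t²
Multiply by v¹ · t³: add exponents.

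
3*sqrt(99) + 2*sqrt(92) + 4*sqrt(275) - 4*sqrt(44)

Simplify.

3*sqrt(99) = 9*sqrt(11); 2*sqrt(92) = 4*sqrt(23); 4*sqrt(275) = 20*sqrt(11); 4*sqrt(44) = 8*sqrt(11)

4*sqrt(23) + 21*sqrt(11)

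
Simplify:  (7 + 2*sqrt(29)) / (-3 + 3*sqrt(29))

Multiply numerator and denominator by -3*sqrt(29) - 3.
Denominator becomes -252; numerator becomes -195 - 27*sqrt(29).

(9*sqrt(29) + 65)/84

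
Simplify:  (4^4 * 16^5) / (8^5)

4^4 = 2^8; 16^5 = 2^20; 8^5 = 2^15
Combine exponents: 2^13

2^13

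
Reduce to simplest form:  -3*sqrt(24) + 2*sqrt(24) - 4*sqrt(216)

-26*sqrt(6)

3*sqrt(24) = 6*sqrt(6); 2*sqrt(24) = 4*sqrt(6); 4*sqrt(216) = 24*sqrt(6)
Combine: (-6 + 4 - 24)·sqrt(6) = -26*sqrt(6)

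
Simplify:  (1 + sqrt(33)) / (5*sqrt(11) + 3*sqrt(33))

(-55*sqrt(3) - 5*sqrt(11) + 3*sqrt(33) + 99)/22

Multiply numerator and denominator by -5*sqrt(11) + 3*sqrt(33).
Denominator becomes 22; numerator becomes -55*sqrt(3) - 5*sqrt(11) + 3*sqrt(33) + 99.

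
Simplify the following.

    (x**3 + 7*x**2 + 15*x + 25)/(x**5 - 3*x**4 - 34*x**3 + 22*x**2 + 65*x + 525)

1/(x**2 - 10*x + 21)

Factor: x**3 + 7*x**2 + 15*x + 25 = (x + 5)*(x**2 + 2*x + 5);  x**5 - 3*x**4 - 34*x**3 + 22*x**2 + 65*x + 525 = (x + 5)*(x**2 + 2*x + 5)*(x - 7)*(x - 3)
Cancel the common factors (x**2 + 2*x + 5), (x + 5).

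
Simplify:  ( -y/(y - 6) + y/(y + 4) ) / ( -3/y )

10*y²/(3*y² - 6*y - 72)

Numerator: -y/(y - 6) + y/(y + 4) = -10*y/(y² - 2*y - 24)
Denominator: -3/y = -3/y
Divide: (-10*y/(y² - 2*y - 24)) · (-y/3) = 10*y²/(3*y² - 6*y - 72)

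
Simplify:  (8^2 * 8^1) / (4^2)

2^5

8^2 = 2^6; 8^1 = 2^3; 4^2 = 2^4
Combine exponents: 2^5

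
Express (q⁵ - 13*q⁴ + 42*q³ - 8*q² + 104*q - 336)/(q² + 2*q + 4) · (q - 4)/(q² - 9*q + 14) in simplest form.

q² - 10*q + 24

Factor: q⁵ - 13*q⁴ + 42*q³ - 8*q² + 104*q - 336 = (q - 2)·(q - 6)·(q² + 2*q + 4)·(q - 7);  q² - 9*q + 14 = (q - 7)·(q - 2)
Cancel the common factors (q² + 2*q + 4), (q - 7), (q - 2).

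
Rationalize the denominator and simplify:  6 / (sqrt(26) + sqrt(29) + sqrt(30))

(-8*sqrt(5655) + 50*sqrt(30) + 54*sqrt(29) + 66*sqrt(26))/797

Group as (sqrt(26) + sqrt(30)) + sqrt(29); multiply by (sqrt(26) + sqrt(30)) - sqrt(29), then rationalise the remaining surd.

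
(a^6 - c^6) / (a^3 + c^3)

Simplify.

a^3 - c^3

a^6 - c^6 factors as (a - c)*(a + c)*(a^2 - a*c + c^2)*(a^2 + a*c + c^2).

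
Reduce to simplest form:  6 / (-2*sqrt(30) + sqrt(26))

(-6*sqrt(30) - 3*sqrt(26))/47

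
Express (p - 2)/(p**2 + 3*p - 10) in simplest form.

1/(p + 5)

Factor: p**2 + 3*p - 10 = (p + 5)*(p - 2)
Cancel the common factor (p - 2).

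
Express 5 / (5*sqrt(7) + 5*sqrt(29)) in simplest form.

(-sqrt(7) + sqrt(29))/22

Multiply numerator and denominator by -5*sqrt(7) + 5*sqrt(29).
Denominator becomes 550; numerator becomes -25*sqrt(7) + 25*sqrt(29).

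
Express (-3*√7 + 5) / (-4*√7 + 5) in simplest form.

Multiply numerator and denominator by 5 + 4*√7.
Denominator becomes -87; numerator becomes -59 + 5*√7.

(-5*√7 + 59)/87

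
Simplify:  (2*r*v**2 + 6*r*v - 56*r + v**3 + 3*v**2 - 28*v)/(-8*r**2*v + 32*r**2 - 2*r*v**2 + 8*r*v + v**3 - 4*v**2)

Factor: 2*r*v**2 + 6*r*v - 56*r + v**3 + 3*v**2 - 28*v = (v - 4)*(2*r + v)*(v + 7);  -8*r**2*v + 32*r**2 - 2*r*v**2 + 8*r*v + v**3 - 4*v**2 = (2*r + v)*(-4*r + v)*(v - 4)
Cancel the common factors (2*r + v), (v - 4).

(-v - 7)/(4*r - v)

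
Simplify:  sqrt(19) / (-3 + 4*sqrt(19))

Multiply numerator and denominator by -4*sqrt(19) - 3.
Denominator becomes -295; numerator becomes -76 - 3*sqrt(19).

(3*sqrt(19) + 76)/295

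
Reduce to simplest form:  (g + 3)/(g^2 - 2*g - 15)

Factor: g^2 - 2*g - 15 = (g + 3)*(g - 5)
Cancel the common factor (g + 3).

1/(g - 5)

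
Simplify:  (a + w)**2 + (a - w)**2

2*a**2 + 2*w**2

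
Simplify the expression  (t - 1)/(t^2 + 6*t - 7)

Factor: t^2 + 6*t - 7 = (t - 1)*(t + 7)
Cancel the common factor (t - 1).

1/(t + 7)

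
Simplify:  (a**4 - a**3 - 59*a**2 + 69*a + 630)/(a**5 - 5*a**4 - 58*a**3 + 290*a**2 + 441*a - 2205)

(a - 6)/(a**2 - 10*a + 21)

Factor: a**4 - a**3 - 59*a**2 + 69*a + 630 = (a + 3)*(a + 7)*(a - 5)*(a - 6);  a**5 - 5*a**4 - 58*a**3 + 290*a**2 + 441*a - 2205 = (a - 7)*(a - 3)*(a - 5)*(a + 3)*(a + 7)
Cancel the common factors (a - 5), (a + 7), (a + 3).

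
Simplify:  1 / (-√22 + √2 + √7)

(-13*√22 - 17*√7 - 27*√2 - 4*√77)/113

Group as (√2 + √7) - √22; multiply by (√2 + √7) + √22, then rationalise the remaining surd.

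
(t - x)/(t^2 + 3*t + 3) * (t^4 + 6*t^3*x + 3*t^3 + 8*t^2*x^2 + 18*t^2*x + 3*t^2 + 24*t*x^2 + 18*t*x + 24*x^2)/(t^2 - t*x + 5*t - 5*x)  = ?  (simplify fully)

(t^2 + 6*t*x + 8*x^2)/(t + 5)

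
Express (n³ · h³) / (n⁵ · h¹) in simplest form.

h²/n²

Quotient: (n^-2) · h²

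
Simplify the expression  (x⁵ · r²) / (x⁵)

Quotient: r²

r²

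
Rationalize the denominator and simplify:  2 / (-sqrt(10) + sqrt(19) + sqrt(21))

(-15*sqrt(10) + 4*sqrt(21) + 6*sqrt(19) + sqrt(3990))/174

Group as (sqrt(19) + sqrt(21)) - sqrt(10); multiply by (sqrt(19) + sqrt(21)) + sqrt(10), then rationalise the remaining surd.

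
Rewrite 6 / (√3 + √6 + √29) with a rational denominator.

Group as (√6 + √29) + √3; multiply by (√6 + √29) - √3, then rationalise the remaining surd.

(-39*√6 - 48*√3 + 9*√58 + 30*√29)/82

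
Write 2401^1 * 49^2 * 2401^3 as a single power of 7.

7^20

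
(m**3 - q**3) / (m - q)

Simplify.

m**2 + m*q + q**2

Apply the difference-of-cubes factorisation and cancel (m - q).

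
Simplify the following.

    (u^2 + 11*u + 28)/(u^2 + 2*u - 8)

(u + 7)/(u - 2)

Factor: u^2 + 11*u + 28 = (u + 7)*(u + 4);  u^2 + 2*u - 8 = (u + 4)*(u - 2)
Cancel the common factor (u + 4).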